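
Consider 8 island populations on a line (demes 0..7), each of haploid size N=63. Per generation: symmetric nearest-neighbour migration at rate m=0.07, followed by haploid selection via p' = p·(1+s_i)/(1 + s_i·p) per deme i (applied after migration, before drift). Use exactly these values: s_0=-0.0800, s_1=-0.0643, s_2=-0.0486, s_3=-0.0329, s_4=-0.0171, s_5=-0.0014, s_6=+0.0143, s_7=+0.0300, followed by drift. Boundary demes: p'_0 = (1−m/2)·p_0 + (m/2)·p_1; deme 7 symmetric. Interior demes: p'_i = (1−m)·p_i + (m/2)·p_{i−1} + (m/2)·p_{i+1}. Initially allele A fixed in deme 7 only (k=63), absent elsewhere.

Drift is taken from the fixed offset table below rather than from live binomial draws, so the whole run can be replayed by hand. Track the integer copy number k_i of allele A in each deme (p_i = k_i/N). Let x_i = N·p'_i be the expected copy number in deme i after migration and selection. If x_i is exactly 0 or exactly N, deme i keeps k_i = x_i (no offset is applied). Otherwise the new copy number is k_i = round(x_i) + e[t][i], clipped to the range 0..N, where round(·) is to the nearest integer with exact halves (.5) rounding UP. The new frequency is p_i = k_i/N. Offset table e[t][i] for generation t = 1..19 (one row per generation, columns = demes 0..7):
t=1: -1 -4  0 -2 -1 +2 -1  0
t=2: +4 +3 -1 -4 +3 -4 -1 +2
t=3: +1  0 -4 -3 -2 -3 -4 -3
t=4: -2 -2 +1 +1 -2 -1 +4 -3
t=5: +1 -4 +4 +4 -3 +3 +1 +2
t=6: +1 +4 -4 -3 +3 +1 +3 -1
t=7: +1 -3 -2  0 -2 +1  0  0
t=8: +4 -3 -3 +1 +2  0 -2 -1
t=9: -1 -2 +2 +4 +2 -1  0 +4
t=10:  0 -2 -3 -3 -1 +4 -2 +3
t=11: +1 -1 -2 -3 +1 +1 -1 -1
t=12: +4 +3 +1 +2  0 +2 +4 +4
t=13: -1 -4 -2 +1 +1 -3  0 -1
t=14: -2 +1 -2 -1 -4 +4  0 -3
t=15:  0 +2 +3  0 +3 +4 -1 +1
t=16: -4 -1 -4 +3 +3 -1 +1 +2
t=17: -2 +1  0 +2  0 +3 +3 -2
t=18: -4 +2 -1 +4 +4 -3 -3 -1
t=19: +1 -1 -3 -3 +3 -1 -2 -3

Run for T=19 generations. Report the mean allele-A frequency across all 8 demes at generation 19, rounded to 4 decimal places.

t=0: k=[0 0 0 0 0 0 0 63]
t=1: x=[0.0000 0.0000 0.0000 0.0000 0.0000 0.0000 2.2354 60.8570] k=[0 0 0 0 0 0 1 61]
t=2: x=[0.0000 0.0000 0.0000 0.0000 0.0000 0.0350 3.1067 59.0119] k=[0 0 0 0 0 0 2 61]
t=3: x=[0.0000 0.0000 0.0000 0.0000 0.0000 0.0699 4.0485 59.0460] k=[0 0 0 0 0 0 0 56]
t=4: x=[0.0000 0.0000 0.0000 0.0000 0.0000 0.0000 1.9871 54.2648] k=[0 0 0 0 0 0 6 51]
t=5: x=[0.0000 0.0000 0.0000 0.0000 0.0000 0.2097 7.4579 49.7372] k=[0 0 0 0 0 3 8 52]
t=6: x=[0.0000 0.0000 0.0000 0.0000 0.1032 3.0659 9.4788 50.7542] k=[0 0 0 0 3 4 12 50]
t=7: x=[0.0000 0.0000 0.0000 0.1016 2.8822 4.2395 13.1975 48.9946] k=[0 0 0 0 1 5 13 49]
t=8: x=[0.0000 0.0000 0.0000 0.0338 1.0864 5.1334 14.1351 48.0792] k=[0 0 0 1 3 5 12 47]
t=9: x=[0.0000 0.0000 0.0333 1.0015 2.9511 5.1683 13.1269 46.1425] k=[0 0 2 5 5 4 13 50]
t=10: x=[0.0000 0.0655 1.9391 4.7461 4.8867 4.3443 14.1351 49.0290] k=[0 0 0 2 4 8 12 52]
t=11: x=[0.0000 0.0000 0.0666 1.9362 4.0048 7.9902 13.4093 50.8918] k=[0 0 0 0 5 9 12 50]
t=12: x=[0.0000 0.0000 0.0000 0.1693 4.8867 8.9542 13.3740 48.9946] k=[0 0 0 2 5 11 17 53]
t=13: x=[0.0000 0.0000 0.0666 1.9701 5.0247 10.9873 18.2334 52.0108] k=[0 0 0 3 6 8 18 51]
t=14: x=[0.0000 0.0000 0.0999 2.9059 5.8725 8.2699 18.9928 50.1500] k=[0 0 0 2 2 12 19 47]
t=15: x=[0.0000 0.0000 0.0666 1.8684 2.3113 11.8815 19.9279 46.3841] k=[0 0 3 2 5 16 19 47]
t=16: x=[0.0000 0.0983 2.7270 2.0719 5.1972 15.7035 20.0687 46.3841] k=[0 0 0 5 8 15 21 48]
t=17: x=[0.0000 0.0000 0.1665 4.7801 8.0185 14.9490 21.9376 47.4045] k=[0 0 0 7 8 18 25 45]
t=18: x=[0.0000 0.0000 0.2331 6.5900 8.1913 17.8771 25.6707 44.6863] k=[0 0 0 11 12 15 23 44]
t=19: x=[0.0000 0.0000 0.3664 10.3572 11.9026 15.1589 23.6644 43.6634] k=[0 0 0 7 15 14 22 41]

0.1964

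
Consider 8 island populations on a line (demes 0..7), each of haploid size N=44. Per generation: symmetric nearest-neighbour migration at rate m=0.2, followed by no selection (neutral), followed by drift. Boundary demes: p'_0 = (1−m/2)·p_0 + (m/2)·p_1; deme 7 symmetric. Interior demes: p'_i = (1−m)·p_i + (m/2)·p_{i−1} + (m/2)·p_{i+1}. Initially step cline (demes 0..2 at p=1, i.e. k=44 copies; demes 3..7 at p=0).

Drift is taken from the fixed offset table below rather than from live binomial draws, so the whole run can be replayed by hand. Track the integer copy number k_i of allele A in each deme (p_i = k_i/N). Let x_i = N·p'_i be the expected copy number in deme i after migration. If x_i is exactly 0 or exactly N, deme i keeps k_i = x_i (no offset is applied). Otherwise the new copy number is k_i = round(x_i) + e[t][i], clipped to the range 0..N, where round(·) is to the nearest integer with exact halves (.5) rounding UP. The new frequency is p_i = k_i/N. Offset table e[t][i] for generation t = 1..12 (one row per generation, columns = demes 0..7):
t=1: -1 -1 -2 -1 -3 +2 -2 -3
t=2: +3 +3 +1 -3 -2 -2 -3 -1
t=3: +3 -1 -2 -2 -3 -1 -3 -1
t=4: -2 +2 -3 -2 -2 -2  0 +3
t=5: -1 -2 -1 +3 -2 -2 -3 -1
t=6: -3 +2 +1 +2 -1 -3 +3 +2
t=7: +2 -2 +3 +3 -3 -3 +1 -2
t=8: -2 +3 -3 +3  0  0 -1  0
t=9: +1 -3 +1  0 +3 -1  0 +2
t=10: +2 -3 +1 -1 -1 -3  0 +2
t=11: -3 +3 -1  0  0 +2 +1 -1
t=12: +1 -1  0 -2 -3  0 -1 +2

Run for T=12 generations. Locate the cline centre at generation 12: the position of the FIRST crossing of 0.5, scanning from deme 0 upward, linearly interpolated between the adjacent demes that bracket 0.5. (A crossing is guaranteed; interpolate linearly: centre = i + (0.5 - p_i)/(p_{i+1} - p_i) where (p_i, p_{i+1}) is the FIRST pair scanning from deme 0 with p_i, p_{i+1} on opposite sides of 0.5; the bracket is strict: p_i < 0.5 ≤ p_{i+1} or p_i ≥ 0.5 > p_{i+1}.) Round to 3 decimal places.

2.333

t=0: k=[44 44 44 0 0 0 0 0]
t=1: x=[44.0000 44.0000 39.6000 4.4000 0.0000 0.0000 0.0000 0.0000] k=[44 44 38 3 0 0 0 0]
t=2: x=[44.0000 43.4000 35.1000 6.2000 0.3000 0.0000 0.0000 0.0000] k=[44 44 36 3 0 0 0 0]
t=3: x=[44.0000 43.2000 33.5000 6.0000 0.3000 0.0000 0.0000 0.0000] k=[44 42 32 4 0 0 0 0]
t=4: x=[43.8000 41.2000 30.2000 6.4000 0.4000 0.0000 0.0000 0.0000] k=[42 43 27 4 0 0 0 0]
t=5: x=[42.1000 41.3000 26.3000 5.9000 0.4000 0.0000 0.0000 0.0000] k=[41 39 25 9 0 0 0 0]
t=6: x=[40.8000 37.8000 24.8000 9.7000 0.9000 0.0000 0.0000 0.0000] k=[38 40 26 12 0 0 0 0]
t=7: x=[38.2000 38.4000 26.0000 12.2000 1.2000 0.0000 0.0000 0.0000] k=[40 36 29 15 0 0 0 0]
t=8: x=[39.6000 35.7000 28.3000 14.9000 1.5000 0.0000 0.0000 0.0000] k=[38 39 25 18 2 0 0 0]
t=9: x=[38.1000 37.5000 25.7000 17.1000 3.4000 0.2000 0.0000 0.0000] k=[39 35 27 17 6 0 0 0]
t=10: x=[38.6000 34.6000 26.8000 16.9000 6.5000 0.6000 0.0000 0.0000] k=[41 32 28 16 6 0 0 0]
t=11: x=[40.1000 32.5000 27.2000 16.2000 6.4000 0.6000 0.0000 0.0000] k=[37 36 26 16 6 3 0 0]
t=12: x=[36.9000 35.1000 26.0000 16.0000 6.7000 3.0000 0.3000 0.0000] k=[38 34 26 14 4 3 0 0]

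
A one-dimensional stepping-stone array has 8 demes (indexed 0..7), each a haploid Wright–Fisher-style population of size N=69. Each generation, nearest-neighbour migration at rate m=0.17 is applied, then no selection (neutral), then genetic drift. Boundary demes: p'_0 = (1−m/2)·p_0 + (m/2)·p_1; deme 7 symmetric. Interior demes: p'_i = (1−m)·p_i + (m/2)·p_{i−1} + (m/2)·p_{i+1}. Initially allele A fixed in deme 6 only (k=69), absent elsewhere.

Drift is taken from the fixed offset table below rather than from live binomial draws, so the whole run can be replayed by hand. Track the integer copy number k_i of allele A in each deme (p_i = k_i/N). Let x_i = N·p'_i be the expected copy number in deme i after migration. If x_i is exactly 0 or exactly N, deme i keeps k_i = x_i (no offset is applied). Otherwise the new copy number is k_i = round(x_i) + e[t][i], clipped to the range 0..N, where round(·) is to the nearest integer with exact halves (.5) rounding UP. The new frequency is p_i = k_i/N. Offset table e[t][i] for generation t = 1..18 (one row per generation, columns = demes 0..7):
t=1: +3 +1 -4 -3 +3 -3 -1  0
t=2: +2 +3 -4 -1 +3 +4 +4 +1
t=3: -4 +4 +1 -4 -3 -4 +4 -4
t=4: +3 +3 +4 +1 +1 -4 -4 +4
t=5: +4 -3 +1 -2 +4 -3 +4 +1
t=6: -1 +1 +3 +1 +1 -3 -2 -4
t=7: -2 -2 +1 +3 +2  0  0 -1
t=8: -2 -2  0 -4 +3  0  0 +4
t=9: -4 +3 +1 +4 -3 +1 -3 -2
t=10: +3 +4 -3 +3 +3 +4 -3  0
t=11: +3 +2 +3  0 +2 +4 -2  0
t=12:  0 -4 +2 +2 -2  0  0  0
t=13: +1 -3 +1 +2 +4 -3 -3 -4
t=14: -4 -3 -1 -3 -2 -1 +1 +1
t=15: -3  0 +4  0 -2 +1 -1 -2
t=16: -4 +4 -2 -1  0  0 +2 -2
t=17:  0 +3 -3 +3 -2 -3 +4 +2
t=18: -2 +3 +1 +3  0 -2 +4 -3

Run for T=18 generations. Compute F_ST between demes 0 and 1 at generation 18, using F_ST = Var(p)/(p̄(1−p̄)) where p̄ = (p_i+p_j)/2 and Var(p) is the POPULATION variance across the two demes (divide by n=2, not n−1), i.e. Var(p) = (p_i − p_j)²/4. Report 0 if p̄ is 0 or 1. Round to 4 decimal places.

0.0866

t=0: k=[0 0 0 0 0 0 69 0]
t=1: x=[0.0000 0.0000 0.0000 0.0000 0.0000 5.8650 57.2700 5.8650] k=[0 0 0 0 0 3 56 6]
t=2: x=[0.0000 0.0000 0.0000 0.0000 0.2550 7.2500 47.2450 10.2500] k=[0 0 0 0 3 11 51 11]
t=3: x=[0.0000 0.0000 0.0000 0.2550 3.4250 13.7200 44.2000 14.4000] k=[0 0 0 0 0 10 48 10]
t=4: x=[0.0000 0.0000 0.0000 0.0000 0.8500 12.3800 41.5400 13.2300] k=[0 0 0 0 2 8 38 17]
t=5: x=[0.0000 0.0000 0.0000 0.1700 2.3400 10.0400 33.6650 18.7850] k=[0 0 0 0 6 7 38 20]
t=6: x=[0.0000 0.0000 0.0000 0.5100 5.5750 9.5500 33.8350 21.5300] k=[0 0 0 2 7 7 32 18]
t=7: x=[0.0000 0.0000 0.1700 2.2550 6.5750 9.1250 28.6850 19.1900] k=[0 0 1 5 9 9 29 18]
t=8: x=[0.0000 0.0850 1.2550 5.0000 8.6600 10.7000 26.3650 18.9350] k=[0 0 1 1 12 11 26 23]
t=9: x=[0.0000 0.0850 0.9150 1.9350 10.9800 12.3600 24.4700 23.2550] k=[0 3 2 6 8 13 21 21]
t=10: x=[0.2550 2.6600 2.4250 5.8300 8.2550 13.2550 20.3200 21.0000] k=[3 7 0 9 11 17 17 21]
t=11: x=[3.3400 6.0650 1.3600 8.4050 11.3400 16.4900 17.3400 20.6600] k=[6 8 4 8 13 20 15 21]
t=12: x=[6.1700 7.4900 4.6800 8.0850 13.1700 18.9800 15.9350 20.4900] k=[6 3 7 10 11 19 16 20]
t=13: x=[5.7450 3.5950 6.9150 9.8300 11.5950 18.0650 16.5950 19.6600] k=[7 1 8 12 16 15 14 16]
t=14: x=[6.4900 2.1050 7.7450 12.0000 15.5750 15.0000 14.2550 15.8300] k=[2 0 7 9 14 14 15 17]
t=15: x=[1.8300 0.7650 6.5750 9.2550 13.5750 14.0850 15.0850 16.8300] k=[0 1 11 9 12 15 14 15]
t=16: x=[0.0850 1.7650 9.9800 9.4250 12.0000 14.6600 14.1700 14.9150] k=[0 6 8 8 12 15 16 13]
t=17: x=[0.5100 5.6600 7.8300 8.3400 11.9150 14.8300 15.6600 13.2550] k=[1 9 5 11 10 12 20 15]
t=18: x=[1.6800 7.9800 5.8500 10.4050 10.2550 12.5100 18.8950 15.4250] k=[0 11 7 13 10 11 23 12]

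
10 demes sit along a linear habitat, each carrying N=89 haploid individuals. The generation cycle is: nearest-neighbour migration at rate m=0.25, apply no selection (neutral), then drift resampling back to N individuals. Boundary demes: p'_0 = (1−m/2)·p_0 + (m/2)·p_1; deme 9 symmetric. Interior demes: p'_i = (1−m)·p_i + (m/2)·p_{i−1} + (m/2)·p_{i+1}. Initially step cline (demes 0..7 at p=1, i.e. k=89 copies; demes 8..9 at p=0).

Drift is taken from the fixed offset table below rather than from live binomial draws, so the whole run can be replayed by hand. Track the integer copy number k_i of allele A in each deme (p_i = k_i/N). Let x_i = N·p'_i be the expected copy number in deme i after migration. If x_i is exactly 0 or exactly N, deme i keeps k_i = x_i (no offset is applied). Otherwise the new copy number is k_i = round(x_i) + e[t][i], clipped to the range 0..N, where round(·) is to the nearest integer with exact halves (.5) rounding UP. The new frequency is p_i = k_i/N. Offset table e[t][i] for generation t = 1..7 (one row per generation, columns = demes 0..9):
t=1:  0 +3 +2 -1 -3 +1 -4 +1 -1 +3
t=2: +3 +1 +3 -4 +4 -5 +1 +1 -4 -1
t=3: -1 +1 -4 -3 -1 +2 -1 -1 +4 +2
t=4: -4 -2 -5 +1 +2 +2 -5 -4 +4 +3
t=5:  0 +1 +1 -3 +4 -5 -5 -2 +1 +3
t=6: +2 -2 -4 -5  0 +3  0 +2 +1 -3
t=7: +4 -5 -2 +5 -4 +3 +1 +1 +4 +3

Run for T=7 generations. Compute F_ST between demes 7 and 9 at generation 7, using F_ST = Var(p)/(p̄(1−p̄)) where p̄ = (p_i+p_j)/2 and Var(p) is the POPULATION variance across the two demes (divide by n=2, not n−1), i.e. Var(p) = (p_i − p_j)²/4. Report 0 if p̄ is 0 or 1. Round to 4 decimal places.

0.1851

t=0: k=[89 89 89 89 89 89 89 89 0 0]
t=1: x=[89.0000 89.0000 89.0000 89.0000 89.0000 89.0000 89.0000 77.8750 11.1250 0.0000] k=[89 89 89 89 89 89 89 79 10 0]
t=2: x=[89.0000 89.0000 89.0000 89.0000 89.0000 89.0000 87.7500 71.6250 17.3750 1.2500] k=[89 89 89 89 89 89 89 73 13 0]
t=3: x=[89.0000 89.0000 89.0000 89.0000 89.0000 89.0000 87.0000 67.5000 18.8750 1.6250] k=[89 89 89 89 89 89 86 67 23 4]
t=4: x=[89.0000 89.0000 89.0000 89.0000 89.0000 88.6250 84.0000 63.8750 26.1250 6.3750] k=[89 89 89 89 89 89 79 60 30 9]
t=5: x=[89.0000 89.0000 89.0000 89.0000 89.0000 87.7500 77.8750 58.6250 31.1250 11.6250] k=[89 89 89 89 89 83 73 57 32 15]
t=6: x=[89.0000 89.0000 89.0000 89.0000 88.2500 82.5000 72.2500 55.8750 33.0000 17.1250] k=[89 89 89 89 88 86 72 58 34 14]
t=7: x=[89.0000 89.0000 89.0000 88.8750 87.8750 84.5000 72.0000 56.7500 34.5000 16.5000] k=[89 89 89 89 84 88 73 58 39 20]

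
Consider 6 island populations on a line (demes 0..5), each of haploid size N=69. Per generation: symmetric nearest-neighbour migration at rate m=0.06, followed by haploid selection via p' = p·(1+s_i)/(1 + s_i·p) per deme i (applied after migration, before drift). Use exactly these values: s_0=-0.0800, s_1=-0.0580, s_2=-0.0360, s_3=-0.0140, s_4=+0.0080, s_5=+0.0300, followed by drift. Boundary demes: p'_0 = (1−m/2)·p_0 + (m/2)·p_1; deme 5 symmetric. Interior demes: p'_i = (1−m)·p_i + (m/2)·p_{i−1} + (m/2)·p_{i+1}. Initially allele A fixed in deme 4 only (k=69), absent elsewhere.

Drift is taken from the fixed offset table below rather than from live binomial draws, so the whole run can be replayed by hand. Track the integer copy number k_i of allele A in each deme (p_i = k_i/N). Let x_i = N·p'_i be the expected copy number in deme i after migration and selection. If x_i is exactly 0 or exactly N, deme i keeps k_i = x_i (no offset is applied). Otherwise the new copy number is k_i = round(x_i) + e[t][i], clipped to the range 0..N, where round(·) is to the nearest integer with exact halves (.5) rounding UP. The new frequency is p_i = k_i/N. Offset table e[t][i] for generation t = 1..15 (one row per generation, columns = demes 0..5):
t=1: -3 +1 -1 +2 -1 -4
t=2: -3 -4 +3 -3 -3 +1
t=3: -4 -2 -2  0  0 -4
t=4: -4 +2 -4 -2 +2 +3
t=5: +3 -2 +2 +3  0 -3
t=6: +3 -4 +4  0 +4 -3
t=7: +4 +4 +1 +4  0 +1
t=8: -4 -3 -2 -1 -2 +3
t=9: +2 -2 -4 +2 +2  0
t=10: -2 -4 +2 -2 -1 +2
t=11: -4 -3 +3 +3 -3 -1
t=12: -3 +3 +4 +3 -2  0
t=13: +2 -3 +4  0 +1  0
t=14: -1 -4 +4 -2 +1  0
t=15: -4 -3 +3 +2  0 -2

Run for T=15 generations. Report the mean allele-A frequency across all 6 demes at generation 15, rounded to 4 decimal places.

0.2150

t=0: k=[0 0 0 0 69 0]
t=1: x=[0.0000 0.0000 0.0000 2.0419 64.8909 2.1302] k=[0 0 0 4 64 0]
t=2: x=[0.0000 0.0000 0.1157 5.6069 60.3405 1.9760] k=[0 0 3 3 57 3]
t=3: x=[0.0000 0.0848 2.8095 4.5596 53.8544 4.7491] k=[0 0 1 5 54 1]
t=4: x=[0.0000 0.0283 1.0514 6.2692 51.0460 2.6647] k=[0 2 0 4 53 6]
t=5: x=[0.0552 1.7738 0.1735 5.2808 50.2291 7.6078] k=[3 0 2 8 50 5]
t=6: x=[2.6863 0.1413 2.0459 8.9694 47.5081 6.5225] k=[6 0 6 9 52 4]
t=7: x=[5.3908 0.3392 5.7149 10.0781 49.3821 5.5900] k=[9 4 7 14 49 7]
t=8: x=[8.2264 4.0084 6.8893 14.6764 46.8101 8.4774] k=[4 1 5 14 45 11]
t=9: x=[3.6136 1.1410 4.9780 14.4979 43.1789 12.3162] k=[6 0 1 16 45 12]
t=10: x=[5.3908 0.1979 1.3699 16.2442 43.2687 13.3046] k=[3 0 3 14 42 15]
t=11: x=[2.6863 0.1696 3.1286 14.3491 40.4834 16.1731] k=[0 0 6 17 37 15]
t=12: x=[0.0000 0.1696 5.9477 17.0881 35.8773 16.0207] k=[0 3 10 20 34 16]
t=13: x=[0.0828 2.9468 9.7782 19.9196 33.1772 16.9146] k=[2 0 14 20 34 17]
t=14: x=[1.7888 0.4523 13.3606 20.0389 33.2072 17.8990] k=[1 0 17 18 34 18]
t=15: x=[0.8934 0.5089 16.0637 18.2601 33.1772 18.8827] k=[0 0 19 20 33 17]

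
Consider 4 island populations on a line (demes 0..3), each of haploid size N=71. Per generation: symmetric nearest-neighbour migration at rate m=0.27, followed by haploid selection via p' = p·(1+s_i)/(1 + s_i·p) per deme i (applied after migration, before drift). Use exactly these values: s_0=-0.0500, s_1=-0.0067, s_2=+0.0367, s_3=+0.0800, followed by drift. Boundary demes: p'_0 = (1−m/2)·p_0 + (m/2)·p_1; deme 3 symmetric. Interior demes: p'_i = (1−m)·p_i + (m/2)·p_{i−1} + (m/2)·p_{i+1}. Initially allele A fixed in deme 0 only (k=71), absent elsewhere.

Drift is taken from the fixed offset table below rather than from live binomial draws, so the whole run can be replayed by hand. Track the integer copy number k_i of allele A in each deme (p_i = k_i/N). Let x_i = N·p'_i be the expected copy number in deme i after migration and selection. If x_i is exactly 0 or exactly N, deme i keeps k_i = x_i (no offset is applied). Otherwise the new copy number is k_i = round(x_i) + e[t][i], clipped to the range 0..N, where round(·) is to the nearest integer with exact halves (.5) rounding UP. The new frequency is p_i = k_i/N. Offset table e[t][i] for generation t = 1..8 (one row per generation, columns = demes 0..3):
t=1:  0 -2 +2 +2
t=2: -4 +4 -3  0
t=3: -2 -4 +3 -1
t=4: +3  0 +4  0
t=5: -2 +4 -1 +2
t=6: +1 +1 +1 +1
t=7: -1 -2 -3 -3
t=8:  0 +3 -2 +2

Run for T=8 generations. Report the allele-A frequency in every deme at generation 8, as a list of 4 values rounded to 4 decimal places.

t=0: k=[71 0 0 0]
t=1: x=[60.9817 9.5294 0.0000 0.0000] k=[61 8 0 0]
t=2: x=[53.1689 13.9993 1.1190 0.0000] k=[49 18 0 0]
t=3: x=[43.9617 19.6593 2.5160 0.0000] k=[42 16 6 0]
t=4: x=[37.5842 18.0693 6.7572 0.8740] k=[41 18 11 1]
t=5: x=[36.9873 20.0631 10.9240 2.5313] k=[35 24 10 5]
t=6: x=[32.6089 23.4892 11.5596 6.0901] k=[34 24 13 7]
t=7: x=[31.7475 23.7586 14.0774 8.3612] k=[31 22 11 5]
t=8: x=[28.9020 21.6288 12.0309 6.2340] k=[29 25 10 8]

[0.4085, 0.3521, 0.1408, 0.1127]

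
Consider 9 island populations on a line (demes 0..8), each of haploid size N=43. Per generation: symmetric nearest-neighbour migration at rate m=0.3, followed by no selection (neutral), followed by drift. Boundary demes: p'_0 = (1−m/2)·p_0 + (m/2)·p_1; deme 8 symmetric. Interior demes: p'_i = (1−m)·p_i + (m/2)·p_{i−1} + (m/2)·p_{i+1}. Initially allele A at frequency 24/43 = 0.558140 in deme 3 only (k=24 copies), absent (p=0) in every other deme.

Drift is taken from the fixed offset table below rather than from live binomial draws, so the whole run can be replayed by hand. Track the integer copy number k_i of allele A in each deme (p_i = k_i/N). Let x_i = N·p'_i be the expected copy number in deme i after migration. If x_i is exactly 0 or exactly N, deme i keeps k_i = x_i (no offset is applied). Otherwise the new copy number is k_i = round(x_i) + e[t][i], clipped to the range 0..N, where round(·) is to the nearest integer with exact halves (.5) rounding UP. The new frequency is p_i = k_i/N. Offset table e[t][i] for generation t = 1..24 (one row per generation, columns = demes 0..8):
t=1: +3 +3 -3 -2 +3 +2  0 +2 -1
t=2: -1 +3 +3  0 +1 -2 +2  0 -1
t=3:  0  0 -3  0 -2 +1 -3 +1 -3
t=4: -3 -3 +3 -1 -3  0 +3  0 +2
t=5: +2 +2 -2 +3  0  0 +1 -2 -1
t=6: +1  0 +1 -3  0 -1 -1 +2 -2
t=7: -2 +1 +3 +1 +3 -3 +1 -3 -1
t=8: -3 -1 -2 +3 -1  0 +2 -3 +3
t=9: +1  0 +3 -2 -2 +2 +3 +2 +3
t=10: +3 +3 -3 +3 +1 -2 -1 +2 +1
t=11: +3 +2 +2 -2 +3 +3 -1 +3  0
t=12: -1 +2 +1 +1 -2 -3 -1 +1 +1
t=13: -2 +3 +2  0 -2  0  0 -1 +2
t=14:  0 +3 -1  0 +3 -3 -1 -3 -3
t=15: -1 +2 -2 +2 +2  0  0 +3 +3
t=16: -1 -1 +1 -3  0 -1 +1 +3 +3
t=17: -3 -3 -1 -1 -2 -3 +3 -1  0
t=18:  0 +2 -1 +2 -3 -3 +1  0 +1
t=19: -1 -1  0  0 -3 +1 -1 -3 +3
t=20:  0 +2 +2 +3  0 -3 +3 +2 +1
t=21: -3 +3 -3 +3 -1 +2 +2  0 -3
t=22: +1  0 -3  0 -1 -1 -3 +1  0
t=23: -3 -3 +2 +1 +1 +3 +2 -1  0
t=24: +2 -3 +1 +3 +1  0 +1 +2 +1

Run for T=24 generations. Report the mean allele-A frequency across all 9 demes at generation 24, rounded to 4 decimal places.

0.1499

t=0: k=[0 0 0 24 0 0 0 0 0]
t=1: x=[0.0000 0.0000 3.6000 16.8000 3.6000 0.0000 0.0000 0.0000 0.0000] k=[0 0 1 15 7 0 0 0 0]
t=2: x=[0.0000 0.1500 2.9500 11.7000 7.1500 1.0500 0.0000 0.0000 0.0000] k=[0 3 6 12 8 0 0 0 0]
t=3: x=[0.4500 3.0000 6.4500 10.5000 7.4000 1.2000 0.0000 0.0000 0.0000] k=[0 3 3 11 5 2 0 0 0]
t=4: x=[0.4500 2.5500 4.2000 8.9000 5.4500 2.1500 0.3000 0.0000 0.0000] k=[0 0 7 8 2 2 3 0 0]
t=5: x=[0.0000 1.0500 6.1000 6.9500 2.9000 2.1500 2.4000 0.4500 0.0000] k=[0 3 4 10 3 2 3 0 0]
t=6: x=[0.4500 2.7000 4.7500 8.0500 3.9000 2.3000 2.4000 0.4500 0.0000] k=[1 3 6 5 4 1 1 2 0]
t=7: x=[1.3000 3.1500 5.4000 5.0000 3.7000 1.4500 1.1500 1.5500 0.3000] k=[0 4 8 6 7 0 2 0 0]
t=8: x=[0.6000 4.0000 7.1000 6.4500 5.8000 1.3500 1.4000 0.3000 0.0000] k=[0 3 5 9 5 1 3 0 0]
t=9: x=[0.4500 2.8500 5.3000 7.8000 5.0000 1.9000 2.2500 0.4500 0.0000] k=[1 3 8 6 3 4 5 2 0]
t=10: x=[1.3000 3.4500 6.9500 5.8500 3.6000 4.0000 4.4000 2.1500 0.3000] k=[4 6 4 9 5 2 3 4 1]
t=11: x=[4.3000 5.4000 5.0500 7.6500 5.1500 2.6000 3.0000 3.4000 1.4500] k=[7 7 7 6 8 6 2 6 1]
t=12: x=[7.0000 7.0000 6.8500 6.4500 7.4000 5.7000 3.2000 4.6500 1.7500] k=[6 9 8 7 5 3 2 6 3]
t=13: x=[6.4500 8.4000 8.0000 6.8500 5.0000 3.1500 2.7500 4.9500 3.4500] k=[4 11 10 7 3 3 3 4 5]
t=14: x=[5.0500 9.8000 9.7000 6.8500 3.6000 3.0000 3.1500 4.0000 4.8500] k=[5 13 9 7 7 0 2 1 2]
t=15: x=[6.2000 11.2000 9.3000 7.3000 5.9500 1.3500 1.5500 1.3000 1.8500] k=[5 13 7 9 8 1 2 4 5]
t=16: x=[6.2000 10.9000 8.2000 8.5500 7.1000 2.2000 2.1500 3.8500 4.8500] k=[5 10 9 6 7 1 3 7 8]
t=17: x=[5.7500 9.1000 8.7000 6.6000 5.9500 2.2000 3.3000 6.5500 7.8500] k=[3 6 8 6 4 0 6 6 8]
t=18: x=[3.4500 5.8500 7.4000 6.0000 3.7000 1.5000 5.1000 6.3000 7.7000] k=[3 8 6 8 1 0 6 6 9]
t=19: x=[3.7500 6.9500 6.6000 6.6500 1.9000 1.0500 5.1000 6.4500 8.5500] k=[3 6 7 7 0 2 4 3 12]
t=20: x=[3.4500 5.7000 6.8500 5.9500 1.3500 2.0000 3.5500 4.5000 10.6500] k=[3 8 9 9 1 0 7 7 12]
t=21: x=[3.7500 7.4000 8.8500 7.8000 2.0500 1.2000 5.9500 7.7500 11.2500] k=[1 10 6 11 1 3 8 8 8]
t=22: x=[2.3500 8.0500 7.3500 8.7500 2.8000 3.4500 7.2500 8.0000 8.0000] k=[3 8 4 9 2 2 4 9 8]
t=23: x=[3.7500 6.6500 5.3500 7.2000 3.0500 2.3000 4.4500 8.1000 8.1500] k=[1 4 7 8 4 5 6 7 8]
t=24: x=[1.4500 4.0000 6.7000 7.2500 4.7500 5.0000 6.0000 7.0000 7.8500] k=[3 1 8 10 6 5 7 9 9]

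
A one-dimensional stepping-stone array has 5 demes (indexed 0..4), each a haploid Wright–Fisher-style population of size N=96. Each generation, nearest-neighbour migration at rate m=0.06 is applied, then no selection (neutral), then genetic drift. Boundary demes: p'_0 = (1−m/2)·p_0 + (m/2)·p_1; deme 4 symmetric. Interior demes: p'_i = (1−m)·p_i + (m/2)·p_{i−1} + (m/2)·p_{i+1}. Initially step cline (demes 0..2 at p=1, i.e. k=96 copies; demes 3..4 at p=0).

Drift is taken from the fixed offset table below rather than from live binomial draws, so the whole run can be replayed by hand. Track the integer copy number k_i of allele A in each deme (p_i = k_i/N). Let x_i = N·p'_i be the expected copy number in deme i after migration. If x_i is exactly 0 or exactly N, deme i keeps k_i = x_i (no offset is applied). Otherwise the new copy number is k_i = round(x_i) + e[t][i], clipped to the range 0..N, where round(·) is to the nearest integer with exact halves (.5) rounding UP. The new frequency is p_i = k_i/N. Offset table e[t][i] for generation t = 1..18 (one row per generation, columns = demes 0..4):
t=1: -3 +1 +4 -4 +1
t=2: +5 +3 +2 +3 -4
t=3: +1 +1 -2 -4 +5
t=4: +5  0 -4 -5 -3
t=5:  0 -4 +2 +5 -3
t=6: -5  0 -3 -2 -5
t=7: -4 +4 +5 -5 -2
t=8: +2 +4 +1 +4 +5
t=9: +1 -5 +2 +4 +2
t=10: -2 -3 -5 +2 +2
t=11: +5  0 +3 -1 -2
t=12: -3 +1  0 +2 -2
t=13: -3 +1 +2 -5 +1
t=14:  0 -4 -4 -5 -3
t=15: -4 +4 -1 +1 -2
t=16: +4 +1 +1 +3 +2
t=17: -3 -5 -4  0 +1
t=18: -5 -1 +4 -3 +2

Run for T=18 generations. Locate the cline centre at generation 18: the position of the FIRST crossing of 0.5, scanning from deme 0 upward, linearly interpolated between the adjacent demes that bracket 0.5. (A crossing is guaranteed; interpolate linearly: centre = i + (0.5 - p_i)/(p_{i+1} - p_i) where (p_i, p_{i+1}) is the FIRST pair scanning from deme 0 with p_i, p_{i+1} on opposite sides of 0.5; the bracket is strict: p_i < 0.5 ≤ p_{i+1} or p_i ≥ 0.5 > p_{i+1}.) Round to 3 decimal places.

t=0: k=[96 96 96 0 0]
t=1: x=[96.0000 96.0000 93.1200 2.8800 0.0000] k=[96 96 96 0 0]
t=2: x=[96.0000 96.0000 93.1200 2.8800 0.0000] k=[96 96 95 6 0]
t=3: x=[96.0000 95.9700 92.3600 8.4900 0.1800] k=[96 96 90 4 5]
t=4: x=[96.0000 95.8200 87.6000 6.6100 4.9700] k=[96 96 84 2 2]
t=5: x=[96.0000 95.6400 81.9000 4.4600 2.0000] k=[96 92 84 9 0]
t=6: x=[95.8800 91.8800 81.9900 10.9800 0.2700] k=[91 92 79 9 0]
t=7: x=[91.0300 91.5800 77.2900 10.8300 0.2700] k=[87 96 82 6 0]
t=8: x=[87.2700 95.3100 80.1400 8.1000 0.1800] k=[89 96 81 12 5]
t=9: x=[89.2100 95.3400 79.3800 13.8600 5.2100] k=[90 90 81 18 7]
t=10: x=[90.0000 89.7300 79.3800 19.5600 7.3300] k=[88 87 74 22 9]
t=11: x=[87.9700 86.6400 72.8300 23.1700 9.3900] k=[93 87 76 22 7]
t=12: x=[92.8200 86.8500 74.7100 23.1700 7.4500] k=[90 88 75 25 5]
t=13: x=[89.9400 87.6700 73.8900 25.9000 5.6000] k=[87 89 76 21 7]
t=14: x=[87.0600 88.5500 74.7400 22.2300 7.4200] k=[87 85 71 17 4]
t=15: x=[86.9400 84.6400 69.8000 18.2300 4.3900] k=[83 89 69 19 2]
t=16: x=[83.1800 88.2200 68.1000 19.9900 2.5100] k=[87 89 69 23 5]
t=17: x=[87.0600 88.3400 68.2200 23.8400 5.5400] k=[84 83 64 24 7]
t=18: x=[83.9700 82.4600 63.3700 24.6900 7.5100] k=[79 81 67 22 10]

2.422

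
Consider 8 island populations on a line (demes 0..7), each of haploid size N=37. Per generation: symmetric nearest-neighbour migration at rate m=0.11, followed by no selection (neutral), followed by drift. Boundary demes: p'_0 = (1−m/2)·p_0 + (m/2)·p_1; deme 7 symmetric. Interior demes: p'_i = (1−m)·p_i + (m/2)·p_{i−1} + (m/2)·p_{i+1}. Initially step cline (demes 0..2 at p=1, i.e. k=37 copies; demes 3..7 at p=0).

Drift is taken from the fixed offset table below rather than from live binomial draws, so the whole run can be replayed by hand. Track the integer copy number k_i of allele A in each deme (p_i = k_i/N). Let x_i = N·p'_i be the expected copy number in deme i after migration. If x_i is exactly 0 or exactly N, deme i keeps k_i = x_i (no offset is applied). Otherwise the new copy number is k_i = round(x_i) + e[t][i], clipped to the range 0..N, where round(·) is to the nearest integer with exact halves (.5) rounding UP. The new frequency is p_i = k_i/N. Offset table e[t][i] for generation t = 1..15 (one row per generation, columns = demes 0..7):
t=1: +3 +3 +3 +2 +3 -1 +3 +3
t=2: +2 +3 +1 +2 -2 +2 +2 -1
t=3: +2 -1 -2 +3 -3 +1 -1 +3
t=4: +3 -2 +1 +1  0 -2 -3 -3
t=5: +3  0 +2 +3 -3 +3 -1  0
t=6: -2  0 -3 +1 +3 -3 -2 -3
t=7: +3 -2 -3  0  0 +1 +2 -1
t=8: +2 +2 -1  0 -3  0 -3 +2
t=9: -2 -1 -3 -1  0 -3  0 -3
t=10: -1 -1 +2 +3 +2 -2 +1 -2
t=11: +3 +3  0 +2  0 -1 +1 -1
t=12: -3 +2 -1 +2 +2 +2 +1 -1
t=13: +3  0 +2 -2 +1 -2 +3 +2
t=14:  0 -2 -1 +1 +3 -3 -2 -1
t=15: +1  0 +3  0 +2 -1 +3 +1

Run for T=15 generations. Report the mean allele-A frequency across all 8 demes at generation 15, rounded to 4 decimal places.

0.4696

t=0: k=[37 37 37 0 0 0 0 0]
t=1: x=[37.0000 37.0000 34.9650 2.0350 0.0000 0.0000 0.0000 0.0000] k=[37 37 37 4 0 0 0 0]
t=2: x=[37.0000 37.0000 35.1850 5.5950 0.2200 0.0000 0.0000 0.0000] k=[37 37 36 8 0 0 0 0]
t=3: x=[37.0000 36.9450 34.5150 9.1000 0.4400 0.0000 0.0000 0.0000] k=[37 36 33 12 0 0 0 0]
t=4: x=[36.9450 35.8900 32.0100 12.4950 0.6600 0.0000 0.0000 0.0000] k=[37 34 33 13 1 0 0 0]
t=5: x=[36.8350 34.1100 31.9550 13.4400 1.6050 0.0550 0.0000 0.0000] k=[37 34 34 16 0 3 0 0]
t=6: x=[36.8350 34.1650 33.0100 16.1100 1.0450 2.6700 0.1650 0.0000] k=[35 34 30 17 4 0 0 0]
t=7: x=[34.9450 33.8350 29.5050 17.0000 4.4950 0.2200 0.0000 0.0000] k=[37 32 27 17 4 1 0 0]
t=8: x=[36.7250 32.0000 26.7250 16.8350 4.5500 1.1100 0.0550 0.0000] k=[37 34 26 17 2 1 0 0]
t=9: x=[36.8350 33.7250 25.9450 16.6700 2.7700 1.0000 0.0550 0.0000] k=[35 33 23 16 3 0 0 0]
t=10: x=[34.8900 32.5600 23.1650 15.6700 3.5500 0.1650 0.0000 0.0000] k=[34 32 25 19 6 0 0 0]
t=11: x=[33.8900 31.7250 25.0550 18.6150 6.3850 0.3300 0.0000 0.0000] k=[37 35 25 21 6 0 0 0]
t=12: x=[36.8900 34.5600 25.3300 20.3950 6.4950 0.3300 0.0000 0.0000] k=[34 37 24 22 8 2 0 0]
t=13: x=[34.1650 36.1200 24.6050 21.3400 8.4400 2.2200 0.1100 0.0000] k=[37 36 27 19 9 0 3 0]
t=14: x=[36.9450 35.5600 27.0550 18.8900 9.0550 0.6600 2.6700 0.1650] k=[37 34 26 20 12 0 1 0]
t=15: x=[36.8350 33.7250 26.1100 19.8900 11.7800 0.7150 0.8900 0.0550] k=[37 34 29 20 14 0 4 1]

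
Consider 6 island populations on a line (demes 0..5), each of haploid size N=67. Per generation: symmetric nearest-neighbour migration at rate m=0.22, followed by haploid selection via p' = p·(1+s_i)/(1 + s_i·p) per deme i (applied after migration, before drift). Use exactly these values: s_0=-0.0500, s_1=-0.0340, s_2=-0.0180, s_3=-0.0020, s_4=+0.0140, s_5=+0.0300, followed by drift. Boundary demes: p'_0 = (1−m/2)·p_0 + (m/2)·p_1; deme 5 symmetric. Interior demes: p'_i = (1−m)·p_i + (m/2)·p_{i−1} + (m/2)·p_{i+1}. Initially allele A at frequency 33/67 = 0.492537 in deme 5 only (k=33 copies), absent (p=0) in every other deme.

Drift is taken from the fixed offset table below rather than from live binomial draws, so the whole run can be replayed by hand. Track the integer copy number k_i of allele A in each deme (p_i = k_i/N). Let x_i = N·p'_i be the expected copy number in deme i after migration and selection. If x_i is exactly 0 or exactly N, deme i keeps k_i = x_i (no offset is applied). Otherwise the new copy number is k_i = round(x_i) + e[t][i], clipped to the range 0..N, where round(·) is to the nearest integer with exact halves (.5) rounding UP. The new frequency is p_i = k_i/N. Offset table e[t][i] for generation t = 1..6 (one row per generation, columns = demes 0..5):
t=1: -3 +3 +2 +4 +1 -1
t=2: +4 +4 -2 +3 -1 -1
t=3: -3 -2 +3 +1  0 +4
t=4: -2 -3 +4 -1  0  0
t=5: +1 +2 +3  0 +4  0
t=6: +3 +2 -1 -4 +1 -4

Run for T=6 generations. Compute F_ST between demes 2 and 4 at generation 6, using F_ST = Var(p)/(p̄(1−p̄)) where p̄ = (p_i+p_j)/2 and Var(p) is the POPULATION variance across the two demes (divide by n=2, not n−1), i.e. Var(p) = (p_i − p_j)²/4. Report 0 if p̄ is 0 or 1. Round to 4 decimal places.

0.0317

t=0: k=[0 0 0 0 0 33]
t=1: x=[0.0000 0.0000 0.0000 0.0000 3.6780 29.8584] k=[0 0 0 0 5 29]
t=2: x=[0.0000 0.0000 0.0000 0.5489 7.1786 26.8341] k=[0 0 0 4 6 26]
t=3: x=[0.0000 0.0000 0.4321 3.7729 8.0782 24.2555] k=[0 0 3 5 8 28]
t=4: x=[0.0000 0.3188 2.8402 5.1006 9.9876 26.2705] k=[0 0 7 4 10 26]
t=5: x=[0.0000 0.7441 5.8030 4.9808 11.2294 24.6991] k=[0 3 9 5 15 25]
t=6: x=[0.3136 3.2222 7.7743 6.5282 15.1625 24.3564] k=[3 5 7 3 16 20]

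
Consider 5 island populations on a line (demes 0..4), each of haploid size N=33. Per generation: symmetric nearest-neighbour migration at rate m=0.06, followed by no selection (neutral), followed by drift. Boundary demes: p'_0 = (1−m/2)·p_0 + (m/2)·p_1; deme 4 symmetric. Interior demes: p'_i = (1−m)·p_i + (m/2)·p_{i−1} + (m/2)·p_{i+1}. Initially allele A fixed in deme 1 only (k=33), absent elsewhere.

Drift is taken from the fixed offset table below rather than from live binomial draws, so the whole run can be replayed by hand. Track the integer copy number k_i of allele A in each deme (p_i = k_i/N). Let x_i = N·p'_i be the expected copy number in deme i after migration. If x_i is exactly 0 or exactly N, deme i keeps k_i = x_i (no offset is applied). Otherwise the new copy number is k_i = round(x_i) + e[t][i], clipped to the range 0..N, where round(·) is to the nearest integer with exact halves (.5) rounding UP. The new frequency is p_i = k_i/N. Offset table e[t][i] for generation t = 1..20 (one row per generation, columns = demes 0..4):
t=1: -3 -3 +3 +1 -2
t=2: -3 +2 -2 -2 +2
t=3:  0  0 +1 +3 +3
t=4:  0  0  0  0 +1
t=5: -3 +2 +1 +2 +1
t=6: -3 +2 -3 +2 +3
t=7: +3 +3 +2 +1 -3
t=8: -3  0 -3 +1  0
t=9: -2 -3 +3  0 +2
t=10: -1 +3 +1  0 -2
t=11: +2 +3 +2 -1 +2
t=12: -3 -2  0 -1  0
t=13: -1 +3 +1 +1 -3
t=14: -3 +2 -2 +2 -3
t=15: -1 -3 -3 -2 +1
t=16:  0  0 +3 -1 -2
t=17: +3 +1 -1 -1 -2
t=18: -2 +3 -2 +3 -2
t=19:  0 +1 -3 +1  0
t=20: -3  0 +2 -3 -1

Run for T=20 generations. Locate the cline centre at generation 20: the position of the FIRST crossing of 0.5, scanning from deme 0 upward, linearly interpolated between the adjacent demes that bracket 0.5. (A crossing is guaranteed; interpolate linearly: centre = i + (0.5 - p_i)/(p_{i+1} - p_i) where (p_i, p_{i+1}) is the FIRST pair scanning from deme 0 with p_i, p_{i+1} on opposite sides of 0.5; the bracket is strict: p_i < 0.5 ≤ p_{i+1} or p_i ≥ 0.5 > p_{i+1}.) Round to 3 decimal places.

0.643

t=0: k=[0 33 0 0 0]
t=1: x=[0.9900 31.0200 0.9900 0.0000 0.0000] k=[0 28 4 0 0]
t=2: x=[0.8400 26.4400 4.6000 0.1200 0.0000] k=[0 28 3 0 0]
t=3: x=[0.8400 26.4100 3.6600 0.0900 0.0000] k=[1 26 5 3 0]
t=4: x=[1.7500 24.6200 5.5700 2.9700 0.0900] k=[2 25 6 3 1]
t=5: x=[2.6900 23.7400 6.4800 3.0300 1.0600] k=[0 26 7 5 2]
t=6: x=[0.7800 24.6500 7.5100 4.9700 2.0900] k=[0 27 5 7 5]
t=7: x=[0.8100 25.5300 5.7200 6.8800 5.0600] k=[4 29 8 8 2]
t=8: x=[4.7500 27.6200 8.6300 7.8200 2.1800] k=[2 28 6 9 2]
t=9: x=[2.7800 26.5600 6.7500 8.7000 2.2100] k=[1 24 10 9 4]
t=10: x=[1.6900 22.8900 10.3900 8.8800 4.1500] k=[1 26 11 9 2]
t=11: x=[1.7500 24.8000 11.3900 8.8500 2.2100] k=[4 28 13 8 4]
t=12: x=[4.7200 26.8300 13.3000 8.0300 4.1200] k=[2 25 13 7 4]
t=13: x=[2.6900 23.9500 13.1800 7.0900 4.0900] k=[2 27 14 8 1]
t=14: x=[2.7500 25.8600 14.2100 7.9700 1.2100] k=[0 28 12 10 0]
t=15: x=[0.8400 26.6800 12.4200 9.7600 0.3000] k=[0 24 9 8 1]
t=16: x=[0.7200 22.8300 9.4200 7.8200 1.2100] k=[1 23 12 7 0]
t=17: x=[1.6600 22.0100 12.1800 6.9400 0.2100] k=[5 23 11 6 0]
t=18: x=[5.5400 22.1000 11.2100 5.9700 0.1800] k=[4 25 9 9 0]
t=19: x=[4.6300 23.8900 9.4800 8.7300 0.2700] k=[5 25 6 10 0]
t=20: x=[5.6000 23.8300 6.6900 9.5800 0.3000] k=[3 24 9 7 0]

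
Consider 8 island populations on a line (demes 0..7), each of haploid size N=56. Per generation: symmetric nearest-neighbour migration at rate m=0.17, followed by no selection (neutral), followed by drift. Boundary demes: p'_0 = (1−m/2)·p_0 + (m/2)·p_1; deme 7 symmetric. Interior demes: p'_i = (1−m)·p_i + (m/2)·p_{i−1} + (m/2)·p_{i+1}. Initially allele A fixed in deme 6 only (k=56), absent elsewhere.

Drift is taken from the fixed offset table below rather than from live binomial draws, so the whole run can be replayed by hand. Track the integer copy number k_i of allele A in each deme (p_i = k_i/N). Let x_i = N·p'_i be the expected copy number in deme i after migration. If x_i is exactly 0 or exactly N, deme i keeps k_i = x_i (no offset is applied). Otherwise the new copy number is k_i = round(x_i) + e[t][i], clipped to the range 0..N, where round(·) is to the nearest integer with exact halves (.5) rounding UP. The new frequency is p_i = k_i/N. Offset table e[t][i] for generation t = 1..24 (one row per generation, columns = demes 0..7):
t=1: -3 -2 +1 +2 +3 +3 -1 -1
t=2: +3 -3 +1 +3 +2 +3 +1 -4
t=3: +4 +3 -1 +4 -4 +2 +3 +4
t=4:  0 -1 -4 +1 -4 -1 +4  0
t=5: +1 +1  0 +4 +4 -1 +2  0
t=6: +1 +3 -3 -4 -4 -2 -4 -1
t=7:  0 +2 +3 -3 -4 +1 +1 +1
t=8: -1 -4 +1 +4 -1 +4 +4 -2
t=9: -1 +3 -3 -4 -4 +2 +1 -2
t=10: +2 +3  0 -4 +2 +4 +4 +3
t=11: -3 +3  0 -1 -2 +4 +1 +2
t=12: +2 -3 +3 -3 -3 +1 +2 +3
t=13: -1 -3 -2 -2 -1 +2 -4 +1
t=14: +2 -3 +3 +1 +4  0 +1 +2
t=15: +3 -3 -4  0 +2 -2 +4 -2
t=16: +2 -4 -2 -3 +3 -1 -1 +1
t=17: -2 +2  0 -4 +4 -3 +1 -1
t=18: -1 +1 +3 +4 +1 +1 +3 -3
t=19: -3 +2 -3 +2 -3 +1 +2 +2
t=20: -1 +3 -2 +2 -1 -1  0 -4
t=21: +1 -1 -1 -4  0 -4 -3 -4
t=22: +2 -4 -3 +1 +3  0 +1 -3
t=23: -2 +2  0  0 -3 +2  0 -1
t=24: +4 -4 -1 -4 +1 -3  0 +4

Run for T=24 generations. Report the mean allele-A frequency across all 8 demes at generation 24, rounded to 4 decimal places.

0.1875

t=0: k=[0 0 0 0 0 0 56 0]
t=1: x=[0.0000 0.0000 0.0000 0.0000 0.0000 4.7600 46.4800 4.7600] k=[0 0 0 0 0 8 45 4]
t=2: x=[0.0000 0.0000 0.0000 0.0000 0.6800 10.4650 38.3700 7.4850] k=[0 0 0 0 3 13 39 3]
t=3: x=[0.0000 0.0000 0.0000 0.2550 3.5950 14.3600 33.7300 6.0600] k=[0 0 0 4 0 16 37 10]
t=4: x=[0.0000 0.0000 0.3400 3.3200 1.7000 16.4250 32.9200 12.2950] k=[0 0 0 4 0 15 37 12]
t=5: x=[0.0000 0.0000 0.3400 3.3200 1.6150 15.5950 33.0050 14.1250] k=[0 0 0 7 6 15 35 14]
t=6: x=[0.0000 0.0000 0.5950 6.3200 6.8500 15.9350 31.5150 15.7850] k=[0 0 0 2 3 14 28 15]
t=7: x=[0.0000 0.0000 0.1700 1.9150 3.8500 14.2550 25.7050 16.1050] k=[0 0 3 0 0 15 27 17]
t=8: x=[0.0000 0.2550 2.4900 0.2550 1.2750 14.7450 25.1300 17.8500] k=[0 0 3 4 0 19 29 16]
t=9: x=[0.0000 0.2550 2.8300 3.5750 1.9550 18.2350 27.0450 17.1050] k=[0 3 0 0 0 20 28 15]
t=10: x=[0.2550 2.4900 0.2550 0.0000 1.7000 18.9800 26.2150 16.1050] k=[2 5 0 0 4 23 30 19]
t=11: x=[2.2550 4.3200 0.4250 0.3400 5.2750 21.9800 28.4700 19.9350] k=[0 7 0 0 3 26 29 22]
t=12: x=[0.5950 5.8100 0.5950 0.2550 4.7000 24.3000 28.1500 22.5950] k=[3 3 4 0 2 25 30 26]
t=13: x=[3.0000 3.0850 3.5750 0.5100 3.7850 23.4700 29.2350 26.3400] k=[2 0 2 0 3 25 25 27]
t=14: x=[1.8300 0.3400 1.6600 0.4250 4.6150 23.1300 25.1700 26.8300] k=[4 0 5 1 9 23 26 29]
t=15: x=[3.6600 0.7650 4.2350 2.0200 9.5100 22.0650 26.0000 28.7450] k=[7 0 0 2 12 20 30 27]
t=16: x=[6.4050 0.5950 0.1700 2.6800 11.8300 20.1700 28.8950 27.2550] k=[8 0 0 0 15 19 28 28]
t=17: x=[7.3200 0.6800 0.0000 1.2750 14.0650 19.4250 27.2350 28.0000] k=[5 3 0 0 18 16 28 27]
t=18: x=[4.8300 2.9150 0.2550 1.5300 16.3000 17.1900 26.8950 27.0850] k=[4 4 3 6 17 18 30 24]
t=19: x=[4.0000 3.9150 3.3400 6.6800 16.1500 18.9350 28.4700 24.5100] k=[1 6 0 9 13 20 30 27]
t=20: x=[1.4250 5.0650 1.2750 8.5750 13.2550 20.2550 28.8950 27.2550] k=[0 8 0 11 12 19 29 23]
t=21: x=[0.6800 6.6400 1.6150 10.1500 12.5100 19.2550 27.6400 23.5100] k=[2 6 1 6 13 15 25 20]
t=22: x=[2.3400 5.2350 1.8500 6.1700 12.5750 15.6800 23.7250 20.4250] k=[4 1 0 7 16 16 25 17]
t=23: x=[3.7450 1.1700 0.6800 7.1700 15.2350 16.7650 23.5550 17.6800] k=[2 3 1 7 12 19 24 17]
t=24: x=[2.0850 2.7450 1.6800 6.9150 12.1700 18.8300 22.9800 17.5950] k=[6 0 1 3 13 16 23 22]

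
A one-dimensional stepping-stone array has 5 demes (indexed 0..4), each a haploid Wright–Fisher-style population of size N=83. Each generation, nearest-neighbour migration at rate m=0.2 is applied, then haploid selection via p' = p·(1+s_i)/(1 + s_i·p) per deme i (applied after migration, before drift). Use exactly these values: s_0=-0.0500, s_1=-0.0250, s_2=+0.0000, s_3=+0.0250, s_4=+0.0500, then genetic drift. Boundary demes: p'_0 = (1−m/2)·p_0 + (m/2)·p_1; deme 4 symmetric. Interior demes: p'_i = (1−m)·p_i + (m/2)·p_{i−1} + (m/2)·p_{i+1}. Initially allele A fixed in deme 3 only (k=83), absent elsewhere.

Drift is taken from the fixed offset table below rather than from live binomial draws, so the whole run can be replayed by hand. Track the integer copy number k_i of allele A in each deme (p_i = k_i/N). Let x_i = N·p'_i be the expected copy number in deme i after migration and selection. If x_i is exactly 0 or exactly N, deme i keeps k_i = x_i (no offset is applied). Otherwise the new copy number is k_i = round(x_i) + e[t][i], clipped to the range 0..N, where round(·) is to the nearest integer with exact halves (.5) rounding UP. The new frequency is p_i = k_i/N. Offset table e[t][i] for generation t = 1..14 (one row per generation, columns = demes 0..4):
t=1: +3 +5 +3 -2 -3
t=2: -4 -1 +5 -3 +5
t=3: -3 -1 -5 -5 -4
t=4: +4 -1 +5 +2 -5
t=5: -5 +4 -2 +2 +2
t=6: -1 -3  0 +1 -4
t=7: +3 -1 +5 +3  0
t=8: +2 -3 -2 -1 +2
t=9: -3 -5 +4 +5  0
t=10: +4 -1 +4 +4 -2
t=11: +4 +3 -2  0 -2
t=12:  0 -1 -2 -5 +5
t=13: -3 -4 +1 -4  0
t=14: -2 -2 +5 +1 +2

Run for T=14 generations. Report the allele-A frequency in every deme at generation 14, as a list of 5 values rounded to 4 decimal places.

t=0: k=[0 0 0 83 0]
t=1: x=[0.0000 0.0000 8.3000 66.7255 8.6716] k=[0 0 11 65 6]
t=2: x=[0.0000 1.0729 15.3000 54.1664 12.4061] k=[0 0 20 51 17]
t=3: x=[0.0000 1.9512 21.1000 45.0092 21.1600] k=[0 1 16 40 17]
t=4: x=[0.0950 2.3417 16.9000 35.8018 20.0321] k=[4 1 22 38 15]
t=5: x=[3.5229 3.3184 21.5000 34.5971 17.9776] k=[0 7 20 37 20]
t=6: x=[0.6653 7.4270 20.4000 34.0949 22.4910] k=[0 4 20 35 18]
t=7: x=[0.3801 5.0780 19.9000 32.2858 20.4424] k=[3 4 25 35 20]
t=8: x=[2.9505 5.8606 23.9000 32.9896 22.2864] k=[5 3 22 32 24]
t=9: x=[4.5732 4.9802 21.1000 30.6760 25.6567] k=[2 0 25 36 26]
t=10: x=[1.7119 2.6346 23.6000 34.3963 27.8963] k=[6 2 28 38 26]
t=11: x=[5.3380 4.8824 26.4000 36.3035 28.0996] k=[9 8 24 36 26]
t=12: x=[8.5006 9.4852 23.6000 34.2958 27.8963] k=[9 8 22 29 33]
t=13: x=[8.5006 9.2891 21.3000 29.1654 33.5707] k=[6 5 22 25 34]
t=14: x=[5.6250 6.6436 20.6000 26.0392 34.0755] k=[4 5 26 27 36]

[0.0482, 0.0602, 0.3133, 0.3253, 0.4337]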